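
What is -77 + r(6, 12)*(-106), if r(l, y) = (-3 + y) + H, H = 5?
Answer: -1561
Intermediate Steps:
r(l, y) = 2 + y (r(l, y) = (-3 + y) + 5 = 2 + y)
-77 + r(6, 12)*(-106) = -77 + (2 + 12)*(-106) = -77 + 14*(-106) = -77 - 1484 = -1561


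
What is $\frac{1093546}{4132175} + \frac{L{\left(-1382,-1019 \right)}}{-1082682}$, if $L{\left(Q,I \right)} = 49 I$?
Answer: $\frac{1390286200297}{4473831493350} \approx 0.31076$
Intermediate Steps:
$\frac{1093546}{4132175} + \frac{L{\left(-1382,-1019 \right)}}{-1082682} = \frac{1093546}{4132175} + \frac{49 \left(-1019\right)}{-1082682} = 1093546 \cdot \frac{1}{4132175} - - \frac{49931}{1082682} = \frac{1093546}{4132175} + \frac{49931}{1082682} = \frac{1390286200297}{4473831493350}$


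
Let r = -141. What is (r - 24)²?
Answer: 27225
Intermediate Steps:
(r - 24)² = (-141 - 24)² = (-165)² = 27225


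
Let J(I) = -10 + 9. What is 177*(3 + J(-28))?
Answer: 354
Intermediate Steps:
J(I) = -1
177*(3 + J(-28)) = 177*(3 - 1) = 177*2 = 354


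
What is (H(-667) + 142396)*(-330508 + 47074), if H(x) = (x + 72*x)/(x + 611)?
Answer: -1136976642639/28 ≈ -4.0606e+10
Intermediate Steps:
H(x) = 73*x/(611 + x) (H(x) = (73*x)/(611 + x) = 73*x/(611 + x))
(H(-667) + 142396)*(-330508 + 47074) = (73*(-667)/(611 - 667) + 142396)*(-330508 + 47074) = (73*(-667)/(-56) + 142396)*(-283434) = (73*(-667)*(-1/56) + 142396)*(-283434) = (48691/56 + 142396)*(-283434) = (8022867/56)*(-283434) = -1136976642639/28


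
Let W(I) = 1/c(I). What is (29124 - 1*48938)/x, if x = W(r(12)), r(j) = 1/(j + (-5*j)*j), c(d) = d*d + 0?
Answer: -9907/250632 ≈ -0.039528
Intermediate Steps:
c(d) = d**2 (c(d) = d**2 + 0 = d**2)
r(j) = 1/(j - 5*j**2)
W(I) = I**(-2) (W(I) = 1/(I**2) = I**(-2))
x = 501264 (x = (-1/(12*(-1 + 5*12)))**(-2) = (-1*1/12/(-1 + 60))**(-2) = (-1*1/12/59)**(-2) = (-1*1/12*1/59)**(-2) = (-1/708)**(-2) = 501264)
(29124 - 1*48938)/x = (29124 - 1*48938)/501264 = (29124 - 48938)*(1/501264) = -19814*1/501264 = -9907/250632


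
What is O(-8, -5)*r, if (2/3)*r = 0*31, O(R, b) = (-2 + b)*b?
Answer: 0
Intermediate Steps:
O(R, b) = b*(-2 + b)
r = 0 (r = 3*(0*31)/2 = (3/2)*0 = 0)
O(-8, -5)*r = -5*(-2 - 5)*0 = -5*(-7)*0 = 35*0 = 0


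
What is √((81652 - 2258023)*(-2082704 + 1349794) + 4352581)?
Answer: √1595088422191 ≈ 1.2630e+6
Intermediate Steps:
√((81652 - 2258023)*(-2082704 + 1349794) + 4352581) = √(-2176371*(-732910) + 4352581) = √(1595084069610 + 4352581) = √1595088422191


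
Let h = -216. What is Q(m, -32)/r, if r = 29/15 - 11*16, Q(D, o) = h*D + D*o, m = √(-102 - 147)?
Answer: 3720*I*√249/2611 ≈ 22.482*I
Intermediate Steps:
m = I*√249 (m = √(-249) = I*√249 ≈ 15.78*I)
Q(D, o) = -216*D + D*o
r = -2611/15 (r = 29*(1/15) - 176 = 29/15 - 176 = -2611/15 ≈ -174.07)
Q(m, -32)/r = ((I*√249)*(-216 - 32))/(-2611/15) = ((I*√249)*(-248))*(-15/2611) = -248*I*√249*(-15/2611) = 3720*I*√249/2611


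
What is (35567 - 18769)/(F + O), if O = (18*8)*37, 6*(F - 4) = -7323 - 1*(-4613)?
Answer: 50394/14641 ≈ 3.4420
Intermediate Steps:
F = -1343/3 (F = 4 + (-7323 - 1*(-4613))/6 = 4 + (-7323 + 4613)/6 = 4 + (⅙)*(-2710) = 4 - 1355/3 = -1343/3 ≈ -447.67)
O = 5328 (O = 144*37 = 5328)
(35567 - 18769)/(F + O) = (35567 - 18769)/(-1343/3 + 5328) = 16798/(14641/3) = 16798*(3/14641) = 50394/14641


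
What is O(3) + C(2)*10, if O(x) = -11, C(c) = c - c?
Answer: -11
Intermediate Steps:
C(c) = 0
O(3) + C(2)*10 = -11 + 0*10 = -11 + 0 = -11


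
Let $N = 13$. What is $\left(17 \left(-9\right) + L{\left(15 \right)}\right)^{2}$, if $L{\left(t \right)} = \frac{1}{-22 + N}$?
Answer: $\frac{1898884}{81} \approx 23443.0$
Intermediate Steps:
$L{\left(t \right)} = - \frac{1}{9}$ ($L{\left(t \right)} = \frac{1}{-22 + 13} = \frac{1}{-9} = - \frac{1}{9}$)
$\left(17 \left(-9\right) + L{\left(15 \right)}\right)^{2} = \left(17 \left(-9\right) - \frac{1}{9}\right)^{2} = \left(-153 - \frac{1}{9}\right)^{2} = \left(- \frac{1378}{9}\right)^{2} = \frac{1898884}{81}$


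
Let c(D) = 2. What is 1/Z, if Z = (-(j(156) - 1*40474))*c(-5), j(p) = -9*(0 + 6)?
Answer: 1/81056 ≈ 1.2337e-5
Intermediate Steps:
j(p) = -54 (j(p) = -9*6 = -54)
Z = 81056 (Z = -(-54 - 1*40474)*2 = -(-54 - 40474)*2 = -1*(-40528)*2 = 40528*2 = 81056)
1/Z = 1/81056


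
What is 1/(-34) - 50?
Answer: -1701/34 ≈ -50.029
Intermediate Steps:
1/(-34) - 50 = 1*(-1/34) - 50 = -1/34 - 50 = -1701/34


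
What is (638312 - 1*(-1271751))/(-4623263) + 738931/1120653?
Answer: 1275754520714/5181073550739 ≈ 0.24623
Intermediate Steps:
(638312 - 1*(-1271751))/(-4623263) + 738931/1120653 = (638312 + 1271751)*(-1/4623263) + 738931*(1/1120653) = 1910063*(-1/4623263) + 738931/1120653 = -1910063/4623263 + 738931/1120653 = 1275754520714/5181073550739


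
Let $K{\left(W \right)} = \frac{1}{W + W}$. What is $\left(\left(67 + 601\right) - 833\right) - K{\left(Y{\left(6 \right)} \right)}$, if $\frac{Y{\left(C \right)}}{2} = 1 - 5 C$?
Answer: $- \frac{19139}{116} \approx -164.99$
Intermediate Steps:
$Y{\left(C \right)} = 2 - 10 C$ ($Y{\left(C \right)} = 2 \left(1 - 5 C\right) = 2 - 10 C$)
$K{\left(W \right)} = \frac{1}{2 W}$
$\left(\left(67 + 601\right) - 833\right) - K{\left(Y{\left(6 \right)} \right)} = \left(\left(67 + 601\right) - 833\right) - \frac{1}{2 \left(2 - 60\right)} = \left(668 - 833\right) - \frac{1}{2 \left(2 - 60\right)} = -165 - \frac{1}{2 \left(-58\right)} = -165 - \frac{1}{2} \left(- \frac{1}{58}\right) = -165 - - \frac{1}{116} = -165 + \frac{1}{116} = - \frac{19139}{116}$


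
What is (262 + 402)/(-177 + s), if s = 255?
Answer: 332/39 ≈ 8.5128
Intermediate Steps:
(262 + 402)/(-177 + s) = (262 + 402)/(-177 + 255) = 664/78 = 664*(1/78) = 332/39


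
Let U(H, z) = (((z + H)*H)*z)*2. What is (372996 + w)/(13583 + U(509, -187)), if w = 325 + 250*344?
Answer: -459321/61284269 ≈ -0.0074949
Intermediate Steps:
U(H, z) = 2*H*z*(H + z) (U(H, z) = (((H + z)*H)*z)*2 = ((H*(H + z))*z)*2 = (H*z*(H + z))*2 = 2*H*z*(H + z))
w = 86325 (w = 325 + 86000 = 86325)
(372996 + w)/(13583 + U(509, -187)) = (372996 + 86325)/(13583 + 2*509*(-187)*(509 - 187)) = 459321/(13583 + 2*509*(-187)*322) = 459321/(13583 - 61297852) = 459321/(-61284269) = 459321*(-1/61284269) = -459321/61284269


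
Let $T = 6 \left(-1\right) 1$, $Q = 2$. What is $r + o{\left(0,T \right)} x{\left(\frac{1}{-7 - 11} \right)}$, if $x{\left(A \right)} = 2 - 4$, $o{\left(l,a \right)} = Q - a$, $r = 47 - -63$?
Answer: $94$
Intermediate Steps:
$T = -6$ ($T = \left(-6\right) 1 = -6$)
$r = 110$ ($r = 47 + 63 = 110$)
$o{\left(l,a \right)} = 2 - a$
$x{\left(A \right)} = -2$
$r + o{\left(0,T \right)} x{\left(\frac{1}{-7 - 11} \right)} = 110 + \left(2 - -6\right) \left(-2\right) = 110 + \left(2 + 6\right) \left(-2\right) = 110 + 8 \left(-2\right) = 110 - 16 = 94$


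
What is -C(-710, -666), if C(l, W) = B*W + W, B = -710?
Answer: -472194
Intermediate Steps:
C(l, W) = -709*W (C(l, W) = -710*W + W = -709*W)
-C(-710, -666) = -(-709)*(-666) = -1*472194 = -472194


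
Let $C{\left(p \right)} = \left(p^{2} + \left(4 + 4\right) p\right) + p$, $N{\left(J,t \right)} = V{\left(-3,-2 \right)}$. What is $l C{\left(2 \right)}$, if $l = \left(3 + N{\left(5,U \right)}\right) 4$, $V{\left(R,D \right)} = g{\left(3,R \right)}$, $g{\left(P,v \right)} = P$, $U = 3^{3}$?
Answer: $528$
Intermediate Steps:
$U = 27$
$V{\left(R,D \right)} = 3$
$N{\left(J,t \right)} = 3$
$l = 24$ ($l = \left(3 + 3\right) 4 = 6 \cdot 4 = 24$)
$C{\left(p \right)} = p^{2} + 9 p$ ($C{\left(p \right)} = \left(p^{2} + 8 p\right) + p = p^{2} + 9 p$)
$l C{\left(2 \right)} = 24 \cdot 2 \left(9 + 2\right) = 24 \cdot 2 \cdot 11 = 24 \cdot 22 = 528$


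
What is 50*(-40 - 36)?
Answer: -3800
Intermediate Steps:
50*(-40 - 36) = 50*(-76) = -3800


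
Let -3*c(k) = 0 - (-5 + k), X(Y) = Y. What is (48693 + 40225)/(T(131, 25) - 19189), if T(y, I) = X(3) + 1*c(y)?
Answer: -44459/9572 ≈ -4.6447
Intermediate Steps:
c(k) = -5/3 + k/3 (c(k) = -(0 - (-5 + k))/3 = -(0 + (5 - k))/3 = -(5 - k)/3 = -5/3 + k/3)
T(y, I) = 4/3 + y/3 (T(y, I) = 3 + 1*(-5/3 + y/3) = 3 + (-5/3 + y/3) = 4/3 + y/3)
(48693 + 40225)/(T(131, 25) - 19189) = (48693 + 40225)/((4/3 + (⅓)*131) - 19189) = 88918/((4/3 + 131/3) - 19189) = 88918/(45 - 19189) = 88918/(-19144) = 88918*(-1/19144) = -44459/9572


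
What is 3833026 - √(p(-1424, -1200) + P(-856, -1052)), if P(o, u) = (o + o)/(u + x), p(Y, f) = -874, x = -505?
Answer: 3833026 - I*√235125338/519 ≈ 3.833e+6 - 29.545*I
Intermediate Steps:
P(o, u) = 2*o/(-505 + u) (P(o, u) = (o + o)/(u - 505) = (2*o)/(-505 + u) = 2*o/(-505 + u))
3833026 - √(p(-1424, -1200) + P(-856, -1052)) = 3833026 - √(-874 + 2*(-856)/(-505 - 1052)) = 3833026 - √(-874 + 2*(-856)/(-1557)) = 3833026 - √(-874 + 2*(-856)*(-1/1557)) = 3833026 - √(-874 + 1712/1557) = 3833026 - √(-1359106/1557) = 3833026 - I*√235125338/519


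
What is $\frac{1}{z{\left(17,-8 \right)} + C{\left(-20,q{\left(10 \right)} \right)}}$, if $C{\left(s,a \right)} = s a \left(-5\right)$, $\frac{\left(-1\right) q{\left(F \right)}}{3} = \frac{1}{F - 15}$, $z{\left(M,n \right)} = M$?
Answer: $\frac{1}{77} \approx 0.012987$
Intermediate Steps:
$q{\left(F \right)} = - \frac{3}{-15 + F}$ ($q{\left(F \right)} = - \frac{3}{F - 15} = - \frac{3}{-15 + F}$)
$C{\left(s,a \right)} = - 5 a s$ ($C{\left(s,a \right)} = a s \left(-5\right) = - 5 a s$)
$\frac{1}{z{\left(17,-8 \right)} + C{\left(-20,q{\left(10 \right)} \right)}} = \frac{1}{17 - 5 \left(- \frac{3}{-15 + 10}\right) \left(-20\right)} = \frac{1}{17 - 5 \left(- \frac{3}{-5}\right) \left(-20\right)} = \frac{1}{17 - 5 \left(\left(-3\right) \left(- \frac{1}{5}\right)\right) \left(-20\right)} = \frac{1}{17 - 3 \left(-20\right)} = \frac{1}{17 + 60} = \frac{1}{77}$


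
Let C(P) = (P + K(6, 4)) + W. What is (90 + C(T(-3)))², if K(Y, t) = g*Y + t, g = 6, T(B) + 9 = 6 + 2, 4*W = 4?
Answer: 16900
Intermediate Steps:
W = 1 (W = (¼)*4 = 1)
T(B) = -1 (T(B) = -9 + (6 + 2) = -9 + 8 = -1)
K(Y, t) = t + 6*Y (K(Y, t) = 6*Y + t = t + 6*Y)
C(P) = 41 + P (C(P) = (P + (4 + 6*6)) + 1 = (P + (4 + 36)) + 1 = (P + 40) + 1 = (40 + P) + 1 = 41 + P)
(90 + C(T(-3)))² = (90 + (41 - 1))² = (90 + 40)² = 130² = 16900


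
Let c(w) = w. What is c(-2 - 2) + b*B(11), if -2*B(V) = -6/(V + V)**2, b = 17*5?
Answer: -1681/484 ≈ -3.4731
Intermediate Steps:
b = 85
B(V) = 3/(4*V**2) (B(V) = -(-3)/((V + V)*(V + V)) = -(-3)/((2*V)*(2*V)) = -(-3)/(4*V**2) = 3/(4*V**2))
c(-2 - 2) + b*B(11) = (-2 - 2) + 85*((3/4)/11**2) = -4 + 85*((3/4)*(1/121)) = -4 + 85*(3/484) = -4 + 255/484 = -1681/484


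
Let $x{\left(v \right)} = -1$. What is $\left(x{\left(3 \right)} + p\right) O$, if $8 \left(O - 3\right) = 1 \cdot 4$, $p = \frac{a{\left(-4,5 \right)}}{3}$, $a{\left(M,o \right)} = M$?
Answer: $- \frac{49}{6} \approx -8.1667$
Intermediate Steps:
$p = - \frac{4}{3} \approx -1.3333$
$O = \frac{7}{2}$ ($O = 3 + \frac{1 \cdot 4}{8} = 3 + \frac{1}{8} \cdot 4 = 3 + \frac{1}{2} = \frac{7}{2} \approx 3.5$)
$\left(x{\left(3 \right)} + p\right) O = \left(-1 - \frac{4}{3}\right) \frac{7}{2} = \left(- \frac{7}{3}\right) \frac{7}{2} = - \frac{49}{6}$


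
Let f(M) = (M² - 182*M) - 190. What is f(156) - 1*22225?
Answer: -26471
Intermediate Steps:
f(M) = -190 + M² - 182*M
f(156) - 1*22225 = (-190 + 156² - 182*156) - 1*22225 = (-190 + 24336 - 28392) - 22225 = -4246 - 22225 = -26471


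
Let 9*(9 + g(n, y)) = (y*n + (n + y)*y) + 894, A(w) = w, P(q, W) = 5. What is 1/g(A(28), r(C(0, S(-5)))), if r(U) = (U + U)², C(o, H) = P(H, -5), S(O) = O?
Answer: 3/5471 ≈ 0.00054835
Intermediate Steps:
C(o, H) = 5
r(U) = 4*U² (r(U) = (2*U)² = 4*U²)
g(n, y) = 271/3 + n*y/9 + y*(n + y)/9 (g(n, y) = -9 + ((y*n + (n + y)*y) + 894)/9 = -9 + ((n*y + y*(n + y)) + 894)/9 = -9 + (894 + n*y + y*(n + y))/9 = -9 + (298/3 + n*y/9 + y*(n + y)/9) = 271/3 + n*y/9 + y*(n + y)/9)
1/g(A(28), r(C(0, S(-5)))) = 1/(271/3 + (4*5²)²/9 + (2/9)*28*(4*5²)) = 1/(271/3 + (4*25)²/9 + (2/9)*28*(4*25)) = 1/(271/3 + (⅑)*100² + (2/9)*28*100) = 1/(271/3 + (⅑)*10000 + 5600/9) = 1/(271/3 + 10000/9 + 5600/9) = 1/(5471/3) = 3/5471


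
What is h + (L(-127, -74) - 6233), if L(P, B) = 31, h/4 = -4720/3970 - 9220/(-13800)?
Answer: -849742256/136965 ≈ -6204.1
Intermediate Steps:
h = -285326/136965 (h = 4*(-4720/3970 - 9220/(-13800)) = 4*(-4720*1/3970 - 9220*(-1/13800)) = 4*(-472/397 + 461/690) = 4*(-142663/273930) = -285326/136965 ≈ -2.0832)
h + (L(-127, -74) - 6233) = -285326/136965 + (31 - 6233) = -285326/136965 - 6202 = -849742256/136965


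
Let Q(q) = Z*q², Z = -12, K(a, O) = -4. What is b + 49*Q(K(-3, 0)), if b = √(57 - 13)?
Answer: -9408 + 2*√11 ≈ -9401.4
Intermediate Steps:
b = 2*√11 (b = √44 = 2*√11 ≈ 6.6332)
Q(q) = -12*q²
b + 49*Q(K(-3, 0)) = 2*√11 + 49*(-12*(-4)²) = 2*√11 + 49*(-12*16) = 2*√11 + 49*(-192) = 2*√11 - 9408 = -9408 + 2*√11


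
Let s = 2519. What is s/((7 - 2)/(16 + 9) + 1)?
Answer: 12595/6 ≈ 2099.2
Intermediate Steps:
s/((7 - 2)/(16 + 9) + 1) = 2519/((7 - 2)/(16 + 9) + 1) = 2519/(5/25 + 1) = 2519/(5*(1/25) + 1) = 2519/(⅕ + 1) = 2519/(6/5) = 2519*(⅚) = 12595/6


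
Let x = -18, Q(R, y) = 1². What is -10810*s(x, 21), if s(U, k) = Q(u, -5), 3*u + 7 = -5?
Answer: -10810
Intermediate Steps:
u = -4 (u = -7/3 + (⅓)*(-5) = -7/3 - 5/3 = -4)
Q(R, y) = 1
s(U, k) = 1
-10810*s(x, 21) = -10810*1 = -10810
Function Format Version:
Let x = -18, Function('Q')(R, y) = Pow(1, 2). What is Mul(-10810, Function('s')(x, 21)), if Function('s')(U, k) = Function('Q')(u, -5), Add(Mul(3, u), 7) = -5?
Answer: -10810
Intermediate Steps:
u = -4 (u = Add(Rational(-7, 3), Mul(Rational(1, 3), -5)) = Add(Rational(-7, 3), Rational(-5, 3)) = -4)
Function('Q')(R, y) = 1
Function('s')(U, k) = 1
Mul(-10810, Function('s')(x, 21)) = Mul(-10810, 1) = -10810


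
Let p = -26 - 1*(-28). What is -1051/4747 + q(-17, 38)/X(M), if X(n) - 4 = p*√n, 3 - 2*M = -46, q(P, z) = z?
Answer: -403863/194627 + 133*√2/41 ≈ 2.5125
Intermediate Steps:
M = 49/2 (M = 3/2 - ½*(-46) = 3/2 + 23 = 49/2 ≈ 24.500)
p = 2 (p = -26 + 28 = 2)
X(n) = 4 + 2*√n
-1051/4747 + q(-17, 38)/X(M) = -1051/4747 + 38/(4 + 2*√(49/2)) = -1051*1/4747 + 38/(4 + 2*(7*√2/2)) = -1051/4747 + 38/(4 + 7*√2)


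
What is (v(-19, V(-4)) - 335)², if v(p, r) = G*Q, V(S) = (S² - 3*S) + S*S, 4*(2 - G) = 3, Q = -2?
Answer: 455625/4 ≈ 1.1391e+5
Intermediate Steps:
G = 5/4 (G = 2 - ¼*3 = 2 - ¾ = 5/4 ≈ 1.2500)
V(S) = -3*S + 2*S² (V(S) = (S² - 3*S) + S² = -3*S + 2*S²)
v(p, r) = -5/2 (v(p, r) = (5/4)*(-2) = -5/2)
(v(-19, V(-4)) - 335)² = (-5/2 - 335)² = (-675/2)² = 455625/4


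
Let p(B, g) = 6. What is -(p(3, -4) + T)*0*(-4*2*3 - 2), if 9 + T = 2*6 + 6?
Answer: 0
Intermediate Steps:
T = 9 (T = -9 + (2*6 + 6) = -9 + (12 + 6) = -9 + 18 = 9)
-(p(3, -4) + T)*0*(-4*2*3 - 2) = -(6 + 9)*0*(-4*2*3 - 2) = -15*0*(-8*3 - 2) = -15*0*(-24 - 2) = -15*0*(-26) = -15*0 = -1*0 = 0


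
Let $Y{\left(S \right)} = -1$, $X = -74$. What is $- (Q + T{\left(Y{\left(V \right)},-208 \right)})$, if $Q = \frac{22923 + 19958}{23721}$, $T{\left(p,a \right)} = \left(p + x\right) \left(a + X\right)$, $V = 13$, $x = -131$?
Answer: $- \frac{883033385}{23721} \approx -37226.0$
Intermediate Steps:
$T{\left(p,a \right)} = \left(-131 + p\right) \left(-74 + a\right)$ ($T{\left(p,a \right)} = \left(p - 131\right) \left(a - 74\right) = \left(-131 + p\right) \left(-74 + a\right)$)
$Q = \frac{42881}{23721}$ ($Q = 42881 \cdot \frac{1}{23721} = \frac{42881}{23721} \approx 1.8077$)
$- (Q + T{\left(Y{\left(V \right)},-208 \right)}) = - (\frac{42881}{23721} - -37224) = - (\frac{42881}{23721} + \left(9694 + 27248 + 74 + 208\right)) = - (\frac{42881}{23721} + 37224) = \left(-1\right) \frac{883033385}{23721} = - \frac{883033385}{23721}$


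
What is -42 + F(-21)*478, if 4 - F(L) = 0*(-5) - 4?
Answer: 3782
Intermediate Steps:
F(L) = 8 (F(L) = 4 - (0*(-5) - 4) = 4 - (0 - 4) = 4 - 1*(-4) = 4 + 4 = 8)
-42 + F(-21)*478 = -42 + 8*478 = -42 + 3824 = 3782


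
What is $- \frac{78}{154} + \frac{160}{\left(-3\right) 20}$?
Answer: $- \frac{733}{231} \approx -3.1732$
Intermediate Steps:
$- \frac{78}{154} + \frac{160}{\left(-3\right) 20} = \left(-78\right) \frac{1}{154} + \frac{160}{-60} = - \frac{39}{77} + 160 \left(- \frac{1}{60}\right) = - \frac{39}{77} - \frac{8}{3} = - \frac{733}{231}$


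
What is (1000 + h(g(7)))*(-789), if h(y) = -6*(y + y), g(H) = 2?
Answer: -770064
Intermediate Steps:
h(y) = -12*y
(1000 + h(g(7)))*(-789) = (1000 - 12*2)*(-789) = (1000 - 24)*(-789) = 976*(-789) = -770064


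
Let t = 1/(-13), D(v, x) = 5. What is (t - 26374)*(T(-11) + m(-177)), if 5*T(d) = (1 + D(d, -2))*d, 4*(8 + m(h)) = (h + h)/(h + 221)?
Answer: 3501659819/5720 ≈ 6.1218e+5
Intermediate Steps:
m(h) = -8 + h/(2*(221 + h)) (m(h) = -8 + ((h + h)/(h + 221))/4 = -8 + ((2*h)/(221 + h))/4 = -8 + (2*h/(221 + h))/4 = -8 + h/(2*(221 + h)))
t = -1/13 ≈ -0.076923
T(d) = 6*d/5 (T(d) = ((1 + 5)*d)/5 = (6*d)/5 = 6*d/5)
(t - 26374)*(T(-11) + m(-177)) = (-1/13 - 26374)*((6/5)*(-11) + (-3536 - 15*(-177))/(2*(221 - 177))) = -342863*(-66/5 + (½)*(-3536 + 2655)/44)/13 = -342863*(-66/5 + (½)*(1/44)*(-881))/13 = -342863*(-66/5 - 881/88)/13 = -342863/13*(-10213/440) = 3501659819/5720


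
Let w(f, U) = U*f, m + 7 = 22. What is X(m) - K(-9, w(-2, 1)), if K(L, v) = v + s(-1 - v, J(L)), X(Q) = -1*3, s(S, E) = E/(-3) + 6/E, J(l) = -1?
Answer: 14/3 ≈ 4.6667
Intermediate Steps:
s(S, E) = 6/E - E/3 (s(S, E) = E*(-1/3) + 6/E = -E/3 + 6/E = 6/E - E/3)
m = 15 (m = -7 + 22 = 15)
X(Q) = -3
K(L, v) = -17/3 + v (K(L, v) = v + (6/(-1) - 1/3*(-1)) = v + (6*(-1) + 1/3) = v + (-6 + 1/3) = v - 17/3 = -17/3 + v)
X(m) - K(-9, w(-2, 1)) = -3 - (-17/3 + 1*(-2)) = -3 - (-17/3 - 2) = -3 - 1*(-23/3) = -3 + 23/3 = 14/3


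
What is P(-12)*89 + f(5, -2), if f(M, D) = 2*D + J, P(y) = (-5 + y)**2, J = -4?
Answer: 25713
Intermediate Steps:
f(M, D) = -4 + 2*D (f(M, D) = 2*D - 4 = -4 + 2*D)
P(-12)*89 + f(5, -2) = (-5 - 12)**2*89 + (-4 + 2*(-2)) = (-17)**2*89 + (-4 - 4) = 289*89 - 8 = 25721 - 8 = 25713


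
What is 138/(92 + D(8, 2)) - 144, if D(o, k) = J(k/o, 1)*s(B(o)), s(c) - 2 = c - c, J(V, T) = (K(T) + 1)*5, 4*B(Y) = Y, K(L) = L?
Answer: -7995/56 ≈ -142.77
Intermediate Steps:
B(Y) = Y/4
J(V, T) = 5 + 5*T (J(V, T) = (T + 1)*5 = (1 + T)*5 = 5 + 5*T)
s(c) = 2 (s(c) = 2 + (c - c) = 2 + 0 = 2)
D(o, k) = 20 (D(o, k) = (5 + 5*1)*2 = (5 + 5)*2 = 10*2 = 20)
138/(92 + D(8, 2)) - 144 = 138/(92 + 20) - 144 = 138/112 - 144 = (1/112)*138 - 144 = 69/56 - 144 = -7995/56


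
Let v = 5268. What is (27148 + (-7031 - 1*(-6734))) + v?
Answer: 32119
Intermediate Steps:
(27148 + (-7031 - 1*(-6734))) + v = (27148 + (-7031 - 1*(-6734))) + 5268 = (27148 + (-7031 + 6734)) + 5268 = (27148 - 297) + 5268 = 26851 + 5268 = 32119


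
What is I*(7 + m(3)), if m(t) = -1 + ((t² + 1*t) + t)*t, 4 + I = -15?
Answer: -969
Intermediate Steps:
I = -19 (I = -4 - 15 = -19)
m(t) = -1 + t*(t² + 2*t) (m(t) = -1 + ((t² + t) + t)*t = -1 + ((t + t²) + t)*t = -1 + (t² + 2*t)*t = -1 + t*(t² + 2*t))
I*(7 + m(3)) = -19*(7 + (-1 + 3³ + 2*3²)) = -19*(7 + (-1 + 27 + 2*9)) = -19*(7 + (-1 + 27 + 18)) = -19*(7 + 44) = -19*51 = -969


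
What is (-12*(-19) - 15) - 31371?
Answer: -31158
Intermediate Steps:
(-12*(-19) - 15) - 31371 = (228 - 15) - 31371 = 213 - 31371 = -31158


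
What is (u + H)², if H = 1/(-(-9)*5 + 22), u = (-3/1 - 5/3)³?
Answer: 33790160041/3272481 ≈ 10326.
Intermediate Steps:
u = -2744/27 (u = (-3*1 - 5*⅓)³ = (-3 - 5/3)³ = (-14/3)³ = -2744/27 ≈ -101.63)
H = 1/67 (H = 1/(-1*(-45) + 22) = 1/(45 + 22) = 1/67 ≈ 0.014925)
(u + H)² = (-2744/27 + 1/67)² = (-183821/1809)² = 33790160041/3272481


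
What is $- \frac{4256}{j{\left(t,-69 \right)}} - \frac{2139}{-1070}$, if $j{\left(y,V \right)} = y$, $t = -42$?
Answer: $\frac{331697}{3210} \approx 103.33$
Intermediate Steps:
$- \frac{4256}{j{\left(t,-69 \right)}} - \frac{2139}{-1070} = - \frac{4256}{-42} - \frac{2139}{-1070} = \left(-4256\right) \left(- \frac{1}{42}\right) - - \frac{2139}{1070} = \frac{304}{3} + \frac{2139}{1070} = \frac{331697}{3210}$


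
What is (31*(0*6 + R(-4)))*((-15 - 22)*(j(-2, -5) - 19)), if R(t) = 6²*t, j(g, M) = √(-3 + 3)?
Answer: -3138192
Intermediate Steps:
j(g, M) = 0 (j(g, M) = √0 = 0)
R(t) = 36*t
(31*(0*6 + R(-4)))*((-15 - 22)*(j(-2, -5) - 19)) = (31*(0*6 + 36*(-4)))*((-15 - 22)*(0 - 19)) = (31*(0 - 144))*(-37*(-19)) = (31*(-144))*703 = -4464*703 = -3138192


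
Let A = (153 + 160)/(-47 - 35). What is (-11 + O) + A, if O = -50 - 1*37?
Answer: -8349/82 ≈ -101.82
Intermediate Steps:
A = -313/82 (A = 313/(-82) = 313*(-1/82) = -313/82 ≈ -3.8171)
O = -87 (O = -50 - 37 = -87)
(-11 + O) + A = (-11 - 87) - 313/82 = -98 - 313/82 = -8349/82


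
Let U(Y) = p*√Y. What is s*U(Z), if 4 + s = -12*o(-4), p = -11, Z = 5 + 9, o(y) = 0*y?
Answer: 44*√14 ≈ 164.63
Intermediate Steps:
o(y) = 0
Z = 14
U(Y) = -11*√Y
s = -4 (s = -4 - 12*0 = -4 - 3*0 = -4 + 0 = -4)
s*U(Z) = -(-44)*√14 = 44*√14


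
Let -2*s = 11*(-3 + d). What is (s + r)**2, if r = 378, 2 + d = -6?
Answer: 769129/4 ≈ 1.9228e+5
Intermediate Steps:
d = -8 (d = -2 - 6 = -8)
s = 121/2 (s = -11*(-3 - 8)/2 = -11*(-11)/2 = -1/2*(-121) = 121/2 ≈ 60.500)
(s + r)**2 = (121/2 + 378)**2 = (877/2)**2 = 769129/4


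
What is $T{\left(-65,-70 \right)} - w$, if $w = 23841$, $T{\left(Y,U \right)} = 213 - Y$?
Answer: $-23563$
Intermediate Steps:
$T{\left(-65,-70 \right)} - w = \left(213 - -65\right) - 23841 = \left(213 + 65\right) - 23841 = 278 - 23841 = -23563$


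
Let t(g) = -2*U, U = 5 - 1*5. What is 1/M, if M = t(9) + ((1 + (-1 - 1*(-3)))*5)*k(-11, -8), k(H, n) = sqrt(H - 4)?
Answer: -I*sqrt(15)/225 ≈ -0.017213*I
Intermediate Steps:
U = 0 (U = 5 - 5 = 0)
k(H, n) = sqrt(-4 + H)
t(g) = 0 (t(g) = -2*0 = 0)
M = 15*I*sqrt(15) (M = 0 + ((1 + (-1 - 1*(-3)))*5)*sqrt(-4 - 11) = 0 + ((1 + (-1 + 3))*5)*sqrt(-15) = 0 + ((1 + 2)*5)*(I*sqrt(15)) = 0 + (3*5)*(I*sqrt(15)) = 0 + 15*(I*sqrt(15)) = 0 + 15*I*sqrt(15) = 15*I*sqrt(15) ≈ 58.095*I)
1/M = 1/(15*I*sqrt(15)) = -I*sqrt(15)/225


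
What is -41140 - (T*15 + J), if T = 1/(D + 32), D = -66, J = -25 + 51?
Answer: -1399629/34 ≈ -41166.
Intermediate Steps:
J = 26
T = -1/34 (T = 1/(-66 + 32) = 1/(-34) = -1/34 ≈ -0.029412)
-41140 - (T*15 + J) = -41140 - (-1/34*15 + 26) = -41140 - (-15/34 + 26) = -41140 - 1*869/34 = -41140 - 869/34 = -1399629/34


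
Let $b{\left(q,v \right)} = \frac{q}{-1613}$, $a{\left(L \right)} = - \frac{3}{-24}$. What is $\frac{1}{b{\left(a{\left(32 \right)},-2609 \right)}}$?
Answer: $-12904$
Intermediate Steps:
$a{\left(L \right)} = \frac{1}{8}$ ($a{\left(L \right)} = \left(-3\right) \left(- \frac{1}{24}\right) = \frac{1}{8}$)
$b{\left(q,v \right)} = - \frac{q}{1613}$ ($b{\left(q,v \right)} = q \left(- \frac{1}{1613}\right) = - \frac{q}{1613}$)
$\frac{1}{b{\left(a{\left(32 \right)},-2609 \right)}} = \frac{1}{\left(- \frac{1}{1613}\right) \frac{1}{8}} = \frac{1}{- \frac{1}{12904}} = -12904$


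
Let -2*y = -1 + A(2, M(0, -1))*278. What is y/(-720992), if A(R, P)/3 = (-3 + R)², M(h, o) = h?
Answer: 833/1441984 ≈ 0.00057768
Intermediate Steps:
A(R, P) = 3*(-3 + R)²
y = -833/2 (y = -(-1 + (3*(-3 + 2)²)*278)/2 = -(-1 + (3*(-1)²)*278)/2 = -(-1 + (3*1)*278)/2 = -(-1 + 3*278)/2 = -(-1 + 834)/2 = -½*833 = -833/2 ≈ -416.50)
y/(-720992) = -833/2/(-720992) = -833/2*(-1/720992) = 833/1441984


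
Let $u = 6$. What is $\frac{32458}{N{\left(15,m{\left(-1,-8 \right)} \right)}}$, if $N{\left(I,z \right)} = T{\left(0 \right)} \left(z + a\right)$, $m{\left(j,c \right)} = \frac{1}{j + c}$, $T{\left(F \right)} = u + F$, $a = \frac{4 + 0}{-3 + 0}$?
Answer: $- \frac{48687}{13} \approx -3745.2$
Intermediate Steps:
$a = - \frac{4}{3}$ ($a = \frac{4}{-3} = 4 \left(- \frac{1}{3}\right) = - \frac{4}{3} \approx -1.3333$)
$T{\left(F \right)} = 6 + F$
$m{\left(j,c \right)} = \frac{1}{c + j}$
$N{\left(I,z \right)} = -8 + 6 z$ ($N{\left(I,z \right)} = \left(6 + 0\right) \left(z - \frac{4}{3}\right) = 6 \left(- \frac{4}{3} + z\right) = -8 + 6 z$)
$\frac{32458}{N{\left(15,m{\left(-1,-8 \right)} \right)}} = \frac{32458}{-8 + \frac{6}{-8 - 1}} = \frac{32458}{-8 + \frac{6}{-9}} = \frac{32458}{-8 + 6 \left(- \frac{1}{9}\right)} = \frac{32458}{-8 - \frac{2}{3}} = \frac{32458}{- \frac{26}{3}} = 32458 \left(- \frac{3}{26}\right) = - \frac{48687}{13}$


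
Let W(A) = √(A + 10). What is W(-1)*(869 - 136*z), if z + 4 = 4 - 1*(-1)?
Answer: 2199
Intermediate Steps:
z = 1 (z = -4 + (4 - 1*(-1)) = -4 + (4 + 1) = -4 + 5 = 1)
W(A) = √(10 + A)
W(-1)*(869 - 136*z) = √(10 - 1)*(869 - 136*1) = √9*(869 - 136) = 3*733 = 2199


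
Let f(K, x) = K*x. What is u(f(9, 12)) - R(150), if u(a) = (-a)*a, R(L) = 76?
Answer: -11740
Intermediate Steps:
u(a) = -a**2
u(f(9, 12)) - R(150) = -(9*12)**2 - 1*76 = -1*108**2 - 76 = -1*11664 - 76 = -11664 - 76 = -11740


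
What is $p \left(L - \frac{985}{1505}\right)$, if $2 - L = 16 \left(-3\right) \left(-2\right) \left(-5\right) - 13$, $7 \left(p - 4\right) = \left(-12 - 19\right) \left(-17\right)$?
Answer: $\frac{82582890}{2107} \approx 39195.0$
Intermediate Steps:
$p = \frac{555}{7}$ ($p = 4 + \frac{\left(-12 - 19\right) \left(-17\right)}{7} = 4 + \frac{\left(-31\right) \left(-17\right)}{7} = 4 + \frac{1}{7} \cdot 527 = 4 + \frac{527}{7} = \frac{555}{7} \approx 79.286$)
$L = 495$ ($L = 2 - \left(16 \left(-3\right) \left(-2\right) \left(-5\right) - 13\right) = 2 - \left(16 \cdot 6 \left(-5\right) - 13\right) = 2 - \left(16 \left(-30\right) - 13\right) = 2 - \left(-480 - 13\right) = 2 - -493 = 2 + 493 = 495$)
$p \left(L - \frac{985}{1505}\right) = \frac{555 \left(495 - \frac{985}{1505}\right)}{7} = \frac{555 \left(495 - \frac{197}{301}\right)}{7} = \frac{555}{7} \cdot \frac{148798}{301} = \frac{82582890}{2107}$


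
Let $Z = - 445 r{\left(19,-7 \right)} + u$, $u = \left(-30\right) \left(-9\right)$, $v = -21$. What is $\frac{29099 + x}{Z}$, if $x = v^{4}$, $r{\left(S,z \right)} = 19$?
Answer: $- \frac{44716}{1637} \approx -27.316$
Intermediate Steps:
$x = 194481$ ($x = \left(-21\right)^{4} = 194481$)
$u = 270$
$Z = -8185$ ($Z = \left(-445\right) 19 + 270 = -8455 + 270 = -8185$)
$\frac{29099 + x}{Z} = \frac{29099 + 194481}{-8185} = 223580 \left(- \frac{1}{8185}\right) = - \frac{44716}{1637}$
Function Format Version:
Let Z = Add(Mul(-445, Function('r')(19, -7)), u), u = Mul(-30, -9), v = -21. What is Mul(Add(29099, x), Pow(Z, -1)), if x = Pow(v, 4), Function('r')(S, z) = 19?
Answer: Rational(-44716, 1637) ≈ -27.316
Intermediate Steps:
x = 194481 (x = Pow(-21, 4) = 194481)
u = 270
Z = -8185 (Z = Add(Mul(-445, 19), 270) = Add(-8455, 270) = -8185)
Mul(Add(29099, x), Pow(Z, -1)) = Mul(Add(29099, 194481), Pow(-8185, -1)) = Mul(223580, Rational(-1, 8185)) = Rational(-44716, 1637)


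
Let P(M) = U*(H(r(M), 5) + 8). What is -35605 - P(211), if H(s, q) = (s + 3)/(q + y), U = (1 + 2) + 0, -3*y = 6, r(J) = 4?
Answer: -35636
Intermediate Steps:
y = -2 (y = -1/3*6 = -2)
U = 3 (U = 3 + 0 = 3)
H(s, q) = (3 + s)/(-2 + q) (H(s, q) = (s + 3)/(q - 2) = (3 + s)/(-2 + q))
P(M) = 31 (P(M) = 3*((3 + 4)/(-2 + 5) + 8) = 3*(7/3 + 8) = 3*(31/3) = 31)
-35605 - P(211) = -35605 - 1*31 = -35605 - 31 = -35636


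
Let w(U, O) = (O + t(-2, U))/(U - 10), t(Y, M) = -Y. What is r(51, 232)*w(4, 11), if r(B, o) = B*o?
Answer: -25636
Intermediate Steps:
w(U, O) = (2 + O)/(-10 + U) (w(U, O) = (O - 1*(-2))/(U - 10) = (O + 2)/(-10 + U) = (2 + O)/(-10 + U))
r(51, 232)*w(4, 11) = (51*232)*((2 + 11)/(-10 + 4)) = 11832*(13/(-6)) = 11832*(-1/6*13) = 11832*(-13/6) = -25636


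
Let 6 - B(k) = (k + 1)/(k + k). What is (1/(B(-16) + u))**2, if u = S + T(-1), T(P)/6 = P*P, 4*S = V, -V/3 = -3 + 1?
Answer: 1024/173889 ≈ 0.0058888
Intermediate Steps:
V = 6 (V = -3*(-3 + 1) = -3*(-2) = 6)
S = 3/2 (S = (1/4)*6 = 3/2 ≈ 1.5000)
T(P) = 6*P**2 (T(P) = 6*(P*P) = 6*P**2)
u = 15/2 (u = 3/2 + 6*(-1)**2 = 3/2 + 6*1 = 3/2 + 6 = 15/2 ≈ 7.5000)
B(k) = 6 - (1 + k)/(2*k) (B(k) = 6 - (k + 1)/(k + k) = 6 - (1 + k)/(2*k))
(1/(B(-16) + u))**2 = (1/((1/2)*(-1 + 11*(-16))/(-16) + 15/2))**2 = (1/((1/2)*(-1/16)*(-1 - 176) + 15/2))**2 = (1/((1/2)*(-1/16)*(-177) + 15/2))**2 = (1/(177/32 + 15/2))**2 = (1/(417/32))**2 = (32/417)**2 = 1024/173889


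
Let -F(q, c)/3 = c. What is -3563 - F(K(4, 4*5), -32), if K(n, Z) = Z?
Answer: -3659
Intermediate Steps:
F(q, c) = -3*c
-3563 - F(K(4, 4*5), -32) = -3563 - (-3)*(-32) = -3563 - 1*96 = -3563 - 96 = -3659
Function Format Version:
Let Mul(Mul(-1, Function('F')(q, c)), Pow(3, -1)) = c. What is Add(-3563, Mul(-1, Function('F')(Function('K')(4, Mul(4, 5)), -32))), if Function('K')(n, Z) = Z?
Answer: -3659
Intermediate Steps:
Function('F')(q, c) = Mul(-3, c)
Add(-3563, Mul(-1, Function('F')(Function('K')(4, Mul(4, 5)), -32))) = Add(-3563, Mul(-1, Mul(-3, -32))) = Add(-3563, Mul(-1, 96)) = Add(-3563, -96) = -3659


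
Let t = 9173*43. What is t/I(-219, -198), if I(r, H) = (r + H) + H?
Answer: -394439/615 ≈ -641.36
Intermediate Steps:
I(r, H) = r + 2*H (I(r, H) = (H + r) + H = r + 2*H)
t = 394439
t/I(-219, -198) = 394439/(-219 + 2*(-198)) = 394439/(-219 - 396) = 394439/(-615) = 394439*(-1/615) = -394439/615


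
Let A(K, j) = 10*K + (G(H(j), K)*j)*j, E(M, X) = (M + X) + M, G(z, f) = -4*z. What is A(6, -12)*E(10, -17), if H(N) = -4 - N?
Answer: -13644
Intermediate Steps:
E(M, X) = X + 2*M
A(K, j) = 10*K + j²*(16 + 4*j) (A(K, j) = 10*K + ((-4*(-4 - j))*j)*j = 10*K + ((16 + 4*j)*j)*j = 10*K + (j*(16 + 4*j))*j = 10*K + j²*(16 + 4*j))
A(6, -12)*E(10, -17) = (10*6 + 4*(-12)²*(4 - 12))*(-17 + 2*10) = (60 + 4*144*(-8))*(-17 + 20) = (60 - 4608)*3 = -4548*3 = -13644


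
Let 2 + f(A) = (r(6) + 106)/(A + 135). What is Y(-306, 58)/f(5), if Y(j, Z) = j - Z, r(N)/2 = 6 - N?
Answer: 25480/87 ≈ 292.87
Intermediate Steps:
r(N) = 12 - 2*N (r(N) = 2*(6 - N) = 12 - 2*N)
f(A) = -2 + 106/(135 + A) (f(A) = -2 + ((12 - 2*6) + 106)/(A + 135) = -2 + ((12 - 12) + 106)/(135 + A) = -2 + (0 + 106)/(135 + A) = -2 + 106/(135 + A))
Y(-306, 58)/f(5) = (-306 - 1*58)/((2*(-82 - 1*5)/(135 + 5))) = (-306 - 58)/((2*(-82 - 5)/140)) = -364/(2*(1/140)*(-87)) = -364/(-87/70) = -364*(-70/87) = 25480/87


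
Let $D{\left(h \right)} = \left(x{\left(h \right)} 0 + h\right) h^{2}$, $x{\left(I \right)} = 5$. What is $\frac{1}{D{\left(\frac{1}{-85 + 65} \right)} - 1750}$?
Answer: $- \frac{8000}{14000001} \approx -0.00057143$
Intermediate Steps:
$D{\left(h \right)} = h^{3}$ ($D{\left(h \right)} = \left(5 \cdot 0 + h\right) h^{2} = \left(0 + h\right) h^{2} = h h^{2} = h^{3}$)
$\frac{1}{D{\left(\frac{1}{-85 + 65} \right)} - 1750} = \frac{1}{\left(\frac{1}{-85 + 65}\right)^{3} - 1750} = \frac{1}{\left(\frac{1}{-20}\right)^{3} - 1750} = \frac{1}{\left(- \frac{1}{20}\right)^{3} - 1750} = \frac{1}{- \frac{1}{8000} - 1750} = \frac{1}{- \frac{14000001}{8000}} = - \frac{8000}{14000001}$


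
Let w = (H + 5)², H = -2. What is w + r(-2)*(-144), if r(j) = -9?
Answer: 1305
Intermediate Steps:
w = 9 (w = (-2 + 5)² = 3² = 9)
w + r(-2)*(-144) = 9 - 9*(-144) = 9 + 1296 = 1305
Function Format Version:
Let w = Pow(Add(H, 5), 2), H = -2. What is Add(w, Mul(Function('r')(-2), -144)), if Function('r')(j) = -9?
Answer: 1305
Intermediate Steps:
w = 9 (w = Pow(Add(-2, 5), 2) = Pow(3, 2) = 9)
Add(w, Mul(Function('r')(-2), -144)) = Add(9, Mul(-9, -144)) = Add(9, 1296) = 1305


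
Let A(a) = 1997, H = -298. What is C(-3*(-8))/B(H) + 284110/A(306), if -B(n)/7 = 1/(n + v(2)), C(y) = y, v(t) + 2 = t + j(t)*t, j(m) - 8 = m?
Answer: 15312754/13979 ≈ 1095.4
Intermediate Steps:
j(m) = 8 + m
v(t) = -2 + t + t*(8 + t) (v(t) = -2 + (t + (8 + t)*t) = -2 + (t + t*(8 + t)) = -2 + t + t*(8 + t))
B(n) = -7/(20 + n) (B(n) = -7/(n + (-2 + 2 + 2*(8 + 2))) = -7/(n + (-2 + 2 + 2*10)) = -7/(n + (-2 + 2 + 20)) = -7/(n + 20) = -7/(20 + n))
C(-3*(-8))/B(H) + 284110/A(306) = (-3*(-8))/((-7/(20 - 298))) + 284110/1997 = 24/((-7/(-278))) + 284110*(1/1997) = 24/((-7*(-1/278))) + 284110/1997 = 24/(7/278) + 284110/1997 = 24*(278/7) + 284110/1997 = 6672/7 + 284110/1997 = 15312754/13979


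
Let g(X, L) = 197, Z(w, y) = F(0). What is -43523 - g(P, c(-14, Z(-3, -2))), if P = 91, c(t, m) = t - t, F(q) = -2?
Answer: -43720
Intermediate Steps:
Z(w, y) = -2
c(t, m) = 0
-43523 - g(P, c(-14, Z(-3, -2))) = -43523 - 1*197 = -43523 - 197 = -43720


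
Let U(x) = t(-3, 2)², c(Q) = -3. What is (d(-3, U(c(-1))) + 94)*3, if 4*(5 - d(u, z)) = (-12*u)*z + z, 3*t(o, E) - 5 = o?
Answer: 854/3 ≈ 284.67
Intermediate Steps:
t(o, E) = 5/3 + o/3
U(x) = 4/9 (U(x) = (5/3 + (⅓)*(-3))² = (5/3 - 1)² = (⅔)² = 4/9)
d(u, z) = 5 - z/4 + 3*u*z (d(u, z) = 5 - ((-12*u)*z + z)/4 = 5 - (-12*u*z + z)/4 = 5 - (z - 12*u*z)/4 = 5 + (-z/4 + 3*u*z) = 5 - z/4 + 3*u*z)
(d(-3, U(c(-1))) + 94)*3 = ((5 - ¼*4/9 + 3*(-3)*(4/9)) + 94)*3 = ((5 - ⅑ - 4) + 94)*3 = (8/9 + 94)*3 = (854/9)*3 = 854/3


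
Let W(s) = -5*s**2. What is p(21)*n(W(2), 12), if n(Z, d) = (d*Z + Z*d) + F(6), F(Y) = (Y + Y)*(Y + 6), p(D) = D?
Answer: -7056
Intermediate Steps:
F(Y) = 2*Y*(6 + Y) (F(Y) = (2*Y)*(6 + Y) = 2*Y*(6 + Y))
n(Z, d) = 144 + 2*Z*d (n(Z, d) = (d*Z + Z*d) + 2*6*(6 + 6) = (Z*d + Z*d) + 2*6*12 = 2*Z*d + 144 = 144 + 2*Z*d)
p(21)*n(W(2), 12) = 21*(144 + 2*(-5*2**2)*12) = 21*(144 + 2*(-5*4)*12) = 21*(144 + 2*(-20)*12) = 21*(144 - 480) = 21*(-336) = -7056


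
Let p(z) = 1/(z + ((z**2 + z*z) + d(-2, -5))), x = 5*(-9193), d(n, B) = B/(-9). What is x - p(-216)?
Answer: -38512648594/837869 ≈ -45965.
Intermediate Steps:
d(n, B) = -B/9 (d(n, B) = B*(-1/9) = -B/9)
x = -45965
p(z) = 1/(5/9 + z + 2*z**2) (p(z) = 1/(z + ((z**2 + z*z) - 1/9*(-5))) = 1/(z + ((z**2 + z**2) + 5/9)) = 1/(z + (2*z**2 + 5/9)) = 1/(z + (5/9 + 2*z**2)) = 1/(5/9 + z + 2*z**2))
x - p(-216) = -45965 - 9/(5 + 9*(-216) + 18*(-216)**2) = -45965 - 9/(5 - 1944 + 18*46656) = -45965 - 9/(5 - 1944 + 839808) = -45965 - 9/837869 = -38512648594/837869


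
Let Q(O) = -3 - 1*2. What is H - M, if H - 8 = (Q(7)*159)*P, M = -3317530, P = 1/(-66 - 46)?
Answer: 371565051/112 ≈ 3.3175e+6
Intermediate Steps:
P = -1/112 (P = 1/(-112) = -1/112 ≈ -0.0089286)
Q(O) = -5 (Q(O) = -3 - 2 = -5)
H = 1691/112 (H = 8 - 5*159*(-1/112) = 8 - 795*(-1/112) = 8 + 795/112 = 1691/112 ≈ 15.098)
H - M = 1691/112 - 1*(-3317530) = 1691/112 + 3317530 = 371565051/112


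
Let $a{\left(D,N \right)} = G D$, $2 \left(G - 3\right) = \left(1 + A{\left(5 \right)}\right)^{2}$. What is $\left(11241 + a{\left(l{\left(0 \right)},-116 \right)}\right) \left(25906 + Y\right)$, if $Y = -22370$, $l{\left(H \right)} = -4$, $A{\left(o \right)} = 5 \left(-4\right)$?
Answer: $37152752$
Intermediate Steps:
$A{\left(o \right)} = -20$
$G = \frac{367}{2}$ ($G = 3 + \frac{\left(1 - 20\right)^{2}}{2} = 3 + \frac{\left(-19\right)^{2}}{2} = 3 + \frac{1}{2} \cdot 361 = 3 + \frac{361}{2} = \frac{367}{2} \approx 183.5$)
$a{\left(D,N \right)} = \frac{367 D}{2}$
$\left(11241 + a{\left(l{\left(0 \right)},-116 \right)}\right) \left(25906 + Y\right) = \left(11241 + \frac{367}{2} \left(-4\right)\right) \left(25906 - 22370\right) = \left(11241 - 734\right) 3536 = 10507 \cdot 3536 = 37152752$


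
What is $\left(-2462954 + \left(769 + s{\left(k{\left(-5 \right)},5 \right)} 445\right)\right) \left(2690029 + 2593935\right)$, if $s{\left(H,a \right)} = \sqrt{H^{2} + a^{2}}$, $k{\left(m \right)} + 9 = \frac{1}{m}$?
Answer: $-13010096901340 + 470272796 \sqrt{2741} \approx -1.2985 \cdot 10^{13}$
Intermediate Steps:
$k{\left(m \right)} = -9 + \frac{1}{m}$
$\left(-2462954 + \left(769 + s{\left(k{\left(-5 \right)},5 \right)} 445\right)\right) \left(2690029 + 2593935\right) = \left(-2462954 + \left(769 + \sqrt{\left(-9 + \frac{1}{-5}\right)^{2} + 5^{2}} \cdot 445\right)\right) \left(2690029 + 2593935\right) = \left(-2462954 + \left(769 + \sqrt{\left(-9 - \frac{1}{5}\right)^{2} + 25} \cdot 445\right)\right) 5283964 = \left(-2462954 + \left(769 + \sqrt{\left(- \frac{46}{5}\right)^{2} + 25} \cdot 445\right)\right) 5283964 = \left(-2462954 + \left(769 + \sqrt{\frac{2116}{25} + 25} \cdot 445\right)\right) 5283964 = \left(-2462954 + \left(769 + \sqrt{\frac{2741}{25}} \cdot 445\right)\right) 5283964 = \left(-2462954 + \left(769 + \frac{\sqrt{2741}}{5} \cdot 445\right)\right) 5283964 = \left(-2462954 + \left(769 + 89 \sqrt{2741}\right)\right) 5283964 = \left(-2462185 + 89 \sqrt{2741}\right) 5283964 = -13010096901340 + 470272796 \sqrt{2741}$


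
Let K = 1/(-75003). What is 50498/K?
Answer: -3787501494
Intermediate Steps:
K = -1/75003 ≈ -1.3333e-5
50498/K = 50498/(-1/75003) = 50498*(-75003) = -3787501494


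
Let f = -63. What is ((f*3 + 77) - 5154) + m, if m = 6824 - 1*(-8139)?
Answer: 9697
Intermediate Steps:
m = 14963 (m = 6824 + 8139 = 14963)
((f*3 + 77) - 5154) + m = ((-63*3 + 77) - 5154) + 14963 = ((-189 + 77) - 5154) + 14963 = (-112 - 5154) + 14963 = -5266 + 14963 = 9697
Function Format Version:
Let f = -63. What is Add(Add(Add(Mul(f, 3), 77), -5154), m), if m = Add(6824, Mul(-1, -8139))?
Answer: 9697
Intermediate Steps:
m = 14963 (m = Add(6824, 8139) = 14963)
Add(Add(Add(Mul(f, 3), 77), -5154), m) = Add(Add(Add(Mul(-63, 3), 77), -5154), 14963) = Add(Add(Add(-189, 77), -5154), 14963) = Add(Add(-112, -5154), 14963) = Add(-5266, 14963) = 9697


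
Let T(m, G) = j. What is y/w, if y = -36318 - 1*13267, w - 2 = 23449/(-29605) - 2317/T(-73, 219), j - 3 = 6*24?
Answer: 30827242425/9048274 ≈ 3407.0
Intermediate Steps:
j = 147 (j = 3 + 6*24 = 3 + 144 = 147)
T(m, G) = 147
w = -9048274/621705 (w = 2 + (23449/(-29605) - 2317/147) = 2 + (23449*(-1/29605) - 2317*1/147) = 2 + (-23449/29605 - 331/21) = 2 - 10291684/621705 = -9048274/621705 ≈ -14.554)
y = -49585 (y = -36318 - 13267 = -49585)
y/w = -49585/(-9048274/621705) = -49585*(-621705/9048274) = 30827242425/9048274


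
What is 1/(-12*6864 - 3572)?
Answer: -1/85940 ≈ -1.1636e-5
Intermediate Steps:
1/(-12*6864 - 3572) = 1/(-82368 - 3572) = 1/(-85940) = -1/85940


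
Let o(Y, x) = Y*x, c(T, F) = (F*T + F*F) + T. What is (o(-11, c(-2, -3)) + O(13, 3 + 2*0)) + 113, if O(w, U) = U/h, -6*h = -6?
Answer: -27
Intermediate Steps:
c(T, F) = T + F² + F*T (c(T, F) = (F*T + F²) + T = (F² + F*T) + T = T + F² + F*T)
h = 1 (h = -⅙*(-6) = 1)
O(w, U) = U (O(w, U) = U/1 = U*1 = U)
(o(-11, c(-2, -3)) + O(13, 3 + 2*0)) + 113 = (-11*(-2 + (-3)² - 3*(-2)) + (3 + 2*0)) + 113 = (-11*(-2 + 9 + 6) + (3 + 0)) + 113 = (-11*13 + 3) + 113 = (-143 + 3) + 113 = -140 + 113 = -27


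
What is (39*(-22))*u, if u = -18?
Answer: 15444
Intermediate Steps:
(39*(-22))*u = (39*(-22))*(-18) = -858*(-18) = 15444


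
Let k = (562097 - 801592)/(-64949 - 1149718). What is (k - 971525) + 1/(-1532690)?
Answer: -1808695462878173867/1861707964230 ≈ -9.7153e+5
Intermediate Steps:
k = 239495/1214667 (k = -239495/(-1214667) = -239495*(-1/1214667) = 239495/1214667 ≈ 0.19717)
(k - 971525) + 1/(-1532690) = (239495/1214667 - 971525) + 1/(-1532690) = -1180079117680/1214667 - 1/1532690 = -1808695462878173867/1861707964230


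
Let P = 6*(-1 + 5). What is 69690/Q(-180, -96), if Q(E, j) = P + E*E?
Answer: 11615/5404 ≈ 2.1493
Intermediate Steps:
P = 24 (P = 6*4 = 24)
Q(E, j) = 24 + E² (Q(E, j) = 24 + E*E = 24 + E²)
69690/Q(-180, -96) = 69690/(24 + (-180)²) = 69690/(24 + 32400) = 69690/32424 = 69690*(1/32424) = 11615/5404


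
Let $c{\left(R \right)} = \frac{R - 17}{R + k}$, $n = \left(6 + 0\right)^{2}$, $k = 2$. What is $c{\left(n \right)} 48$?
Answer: $24$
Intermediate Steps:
$n = 36$ ($n = 6^{2} = 36$)
$c{\left(R \right)} = \frac{-17 + R}{2 + R}$ ($c{\left(R \right)} = \frac{R - 17}{R + 2} = \frac{-17 + R}{2 + R}$)
$c{\left(n \right)} 48 = \frac{-17 + 36}{2 + 36} \cdot 48 = \frac{1}{38} \cdot 19 \cdot 48 = \frac{1}{2} \cdot 48 = 24$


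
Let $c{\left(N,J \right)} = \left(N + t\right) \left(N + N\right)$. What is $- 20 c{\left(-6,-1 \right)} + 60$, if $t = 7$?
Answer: $300$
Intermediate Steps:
$c{\left(N,J \right)} = 2 N \left(7 + N\right)$ ($c{\left(N,J \right)} = \left(N + 7\right) \left(N + N\right) = \left(7 + N\right) 2 N = 2 N \left(7 + N\right)$)
$- 20 c{\left(-6,-1 \right)} + 60 = - 20 \cdot 2 \left(-6\right) \left(7 - 6\right) + 60 = - 20 \cdot 2 \left(-6\right) 1 + 60 = \left(-20\right) \left(-12\right) + 60 = 240 + 60 = 300$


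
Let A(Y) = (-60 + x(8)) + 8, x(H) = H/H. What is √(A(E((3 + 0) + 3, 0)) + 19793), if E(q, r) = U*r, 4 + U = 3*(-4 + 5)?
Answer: √19742 ≈ 140.51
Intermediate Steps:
x(H) = 1
U = -1 (U = -4 + 3*(-4 + 5) = -4 + 3*1 = -4 + 3 = -1)
E(q, r) = -r
A(Y) = -51 (A(Y) = (-60 + 1) + 8 = -59 + 8 = -51)
√(A(E((3 + 0) + 3, 0)) + 19793) = √(-51 + 19793) = √19742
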